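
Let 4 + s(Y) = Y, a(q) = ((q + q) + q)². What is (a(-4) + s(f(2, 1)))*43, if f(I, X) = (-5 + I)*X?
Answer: 5891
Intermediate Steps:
f(I, X) = X*(-5 + I)
a(q) = 9*q² (a(q) = (2*q + q)² = (3*q)² = 9*q²)
s(Y) = -4 + Y
(a(-4) + s(f(2, 1)))*43 = (9*(-4)² + (-4 + 1*(-5 + 2)))*43 = (9*16 + (-4 + 1*(-3)))*43 = (144 + (-4 - 3))*43 = (144 - 7)*43 = 137*43 = 5891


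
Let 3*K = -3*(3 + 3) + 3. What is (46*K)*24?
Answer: -5520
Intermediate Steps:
K = -5 (K = (-3*(3 + 3) + 3)/3 = (-3*6 + 3)/3 = (-18 + 3)/3 = (⅓)*(-15) = -5)
(46*K)*24 = (46*(-5))*24 = -230*24 = -5520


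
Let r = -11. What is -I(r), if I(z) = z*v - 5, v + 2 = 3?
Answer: 16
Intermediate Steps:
v = 1 (v = -2 + 3 = 1)
I(z) = -5 + z (I(z) = z*1 - 5 = z - 5 = -5 + z)
-I(r) = -(-5 - 11) = -1*(-16) = 16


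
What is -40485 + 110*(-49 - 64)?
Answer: -52915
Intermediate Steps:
-40485 + 110*(-49 - 64) = -40485 + 110*(-113) = -40485 - 12430 = -52915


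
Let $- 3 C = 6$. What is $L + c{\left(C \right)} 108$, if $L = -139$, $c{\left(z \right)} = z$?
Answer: $-355$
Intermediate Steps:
$C = -2$ ($C = \left(- \frac{1}{3}\right) 6 = -2$)
$L + c{\left(C \right)} 108 = -139 - 216 = -355$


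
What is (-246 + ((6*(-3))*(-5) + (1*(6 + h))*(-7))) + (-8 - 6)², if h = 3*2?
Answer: -44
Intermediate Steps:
h = 6
(-246 + ((6*(-3))*(-5) + (1*(6 + h))*(-7))) + (-8 - 6)² = (-246 + ((6*(-3))*(-5) + (1*(6 + 6))*(-7))) + (-8 - 6)² = (-246 + (-18*(-5) + (1*12)*(-7))) + (-14)² = (-246 + (90 + 12*(-7))) + 196 = (-246 + (90 - 84)) + 196 = (-246 + 6) + 196 = -240 + 196 = -44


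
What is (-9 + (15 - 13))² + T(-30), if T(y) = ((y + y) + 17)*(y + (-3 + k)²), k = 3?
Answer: 1339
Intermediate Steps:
T(y) = y*(17 + 2*y) (T(y) = ((y + y) + 17)*(y + (-3 + 3)²) = (2*y + 17)*(y + 0²) = (17 + 2*y)*(y + 0) = (17 + 2*y)*y = y*(17 + 2*y))
(-9 + (15 - 13))² + T(-30) = (-9 + (15 - 13))² - 30*(17 + 2*(-30)) = (-9 + 2)² - 30*(17 - 60) = (-7)² - 30*(-43) = 49 + 1290 = 1339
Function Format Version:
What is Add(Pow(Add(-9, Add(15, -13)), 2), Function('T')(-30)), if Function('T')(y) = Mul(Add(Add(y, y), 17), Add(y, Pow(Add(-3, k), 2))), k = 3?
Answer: 1339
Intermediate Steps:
Function('T')(y) = Mul(y, Add(17, Mul(2, y))) (Function('T')(y) = Mul(Add(Add(y, y), 17), Add(y, Pow(Add(-3, 3), 2))) = Mul(Add(Mul(2, y), 17), Add(y, Pow(0, 2))) = Mul(Add(17, Mul(2, y)), Add(y, 0)) = Mul(Add(17, Mul(2, y)), y) = Mul(y, Add(17, Mul(2, y))))
Add(Pow(Add(-9, Add(15, -13)), 2), Function('T')(-30)) = Add(Pow(Add(-9, Add(15, -13)), 2), Mul(-30, Add(17, Mul(2, -30)))) = Add(Pow(Add(-9, 2), 2), Mul(-30, Add(17, -60))) = Add(Pow(-7, 2), Mul(-30, -43)) = Add(49, 1290) = 1339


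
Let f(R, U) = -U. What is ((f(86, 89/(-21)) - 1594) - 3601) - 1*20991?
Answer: -549817/21 ≈ -26182.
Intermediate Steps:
((f(86, 89/(-21)) - 1594) - 3601) - 1*20991 = ((-89/(-21) - 1594) - 3601) - 1*20991 = ((-89*(-1)/21 - 1594) - 3601) - 20991 = ((-1*(-89/21) - 1594) - 3601) - 20991 = ((89/21 - 1594) - 3601) - 20991 = (-33385/21 - 3601) - 20991 = -109006/21 - 20991 = -549817/21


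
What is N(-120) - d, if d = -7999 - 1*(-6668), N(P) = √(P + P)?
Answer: 1331 + 4*I*√15 ≈ 1331.0 + 15.492*I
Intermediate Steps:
N(P) = √2*√P (N(P) = √(2*P) = √2*√P)
d = -1331 (d = -7999 + 6668 = -1331)
N(-120) - d = √2*√(-120) - 1*(-1331) = √2*(2*I*√30) + 1331 = 4*I*√15 + 1331 = 1331 + 4*I*√15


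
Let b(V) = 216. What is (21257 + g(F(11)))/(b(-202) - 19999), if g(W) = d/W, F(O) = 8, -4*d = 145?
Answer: -680079/633056 ≈ -1.0743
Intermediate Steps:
d = -145/4 (d = -¼*145 = -145/4 ≈ -36.250)
g(W) = -145/(4*W)
(21257 + g(F(11)))/(b(-202) - 19999) = (21257 - 145/4/8)/(216 - 19999) = (21257 - 145/4*⅛)/(-19783) = (21257 - 145/32)*(-1/19783) = (680079/32)*(-1/19783) = -680079/633056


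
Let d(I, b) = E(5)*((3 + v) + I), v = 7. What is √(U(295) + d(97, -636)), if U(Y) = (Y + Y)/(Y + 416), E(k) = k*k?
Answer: √150298685/237 ≈ 51.728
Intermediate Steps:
E(k) = k²
d(I, b) = 250 + 25*I (d(I, b) = 5²*((3 + 7) + I) = 25*(10 + I) = 250 + 25*I)
U(Y) = 2*Y/(416 + Y) (U(Y) = (2*Y)/(416 + Y) = 2*Y/(416 + Y))
√(U(295) + d(97, -636)) = √(2*295/(416 + 295) + (250 + 25*97)) = √(2*295/711 + (250 + 2425)) = √(2*295*(1/711) + 2675) = √(590/711 + 2675) = √(1902515/711) = √150298685/237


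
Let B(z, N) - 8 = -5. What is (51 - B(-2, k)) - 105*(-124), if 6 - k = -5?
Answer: 13068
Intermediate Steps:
k = 11 (k = 6 - 1*(-5) = 6 + 5 = 11)
B(z, N) = 3 (B(z, N) = 8 - 5 = 3)
(51 - B(-2, k)) - 105*(-124) = (51 - 1*3) - 105*(-124) = (51 - 3) + 13020 = 48 + 13020 = 13068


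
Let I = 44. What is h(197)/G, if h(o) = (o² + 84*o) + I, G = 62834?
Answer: 55401/62834 ≈ 0.88170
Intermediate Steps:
h(o) = 44 + o² + 84*o (h(o) = (o² + 84*o) + 44 = 44 + o² + 84*o)
h(197)/G = (44 + 197² + 84*197)/62834 = (44 + 38809 + 16548)*(1/62834) = 55401*(1/62834) = 55401/62834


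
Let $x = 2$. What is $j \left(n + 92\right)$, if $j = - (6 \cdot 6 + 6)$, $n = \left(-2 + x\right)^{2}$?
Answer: $-3864$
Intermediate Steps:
$n = 0$ ($n = \left(-2 + 2\right)^{2} = 0^{2} = 0$)
$j = -42$ ($j = - (36 + 6) = \left(-1\right) 42 = -42$)
$j \left(n + 92\right) = - 42 \left(0 + 92\right) = \left(-42\right) 92 = -3864$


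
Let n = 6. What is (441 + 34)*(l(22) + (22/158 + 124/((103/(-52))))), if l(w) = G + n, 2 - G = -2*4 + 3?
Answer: -191177050/8137 ≈ -23495.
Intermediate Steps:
G = 7 (G = 2 - (-2*4 + 3) = 2 - (-8 + 3) = 2 - 1*(-5) = 2 + 5 = 7)
l(w) = 13 (l(w) = 7 + 6 = 13)
(441 + 34)*(l(22) + (22/158 + 124/((103/(-52))))) = (441 + 34)*(13 + (22/158 + 124/((103/(-52))))) = 475*(13 + (22*(1/158) + 124/((103*(-1/52))))) = 475*(13 + (11/79 + 124/(-103/52))) = 475*(13 + (11/79 + 124*(-52/103))) = 475*(13 + (11/79 - 6448/103)) = 475*(13 - 508259/8137) = 475*(-402478/8137) = -191177050/8137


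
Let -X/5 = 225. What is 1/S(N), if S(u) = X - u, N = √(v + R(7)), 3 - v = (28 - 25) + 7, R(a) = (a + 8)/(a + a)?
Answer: -15750/17718833 + I*√1162/17718833 ≈ -0.00088888 + 1.9238e-6*I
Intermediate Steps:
X = -1125 (X = -5*225 = -1125)
R(a) = (8 + a)/(2*a) (R(a) = (8 + a)/((2*a)) = (8 + a)*(1/(2*a)) = (8 + a)/(2*a))
v = -7 (v = 3 - ((28 - 25) + 7) = 3 - (3 + 7) = 3 - 1*10 = 3 - 10 = -7)
N = I*√1162/14 (N = √(-7 + (½)*(8 + 7)/7) = √(-7 + (½)*(⅐)*15) = √(-7 + 15/14) = √(-83/14) = I*√1162/14 ≈ 2.4349*I)
S(u) = -1125 - u
1/S(N) = 1/(-1125 - I*√1162/14)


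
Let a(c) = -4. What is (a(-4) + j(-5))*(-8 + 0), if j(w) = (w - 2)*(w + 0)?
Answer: -248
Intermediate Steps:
j(w) = w*(-2 + w) (j(w) = (-2 + w)*w = w*(-2 + w))
(a(-4) + j(-5))*(-8 + 0) = (-4 - 5*(-2 - 5))*(-8 + 0) = (-4 - 5*(-7))*(-8) = (-4 + 35)*(-8) = 31*(-8) = -248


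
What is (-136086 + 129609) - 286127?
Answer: -292604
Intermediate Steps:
(-136086 + 129609) - 286127 = -6477 - 286127 = -292604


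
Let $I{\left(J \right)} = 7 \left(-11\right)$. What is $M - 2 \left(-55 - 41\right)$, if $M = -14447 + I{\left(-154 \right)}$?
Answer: $-14332$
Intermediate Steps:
$I{\left(J \right)} = -77$
$M = -14524$ ($M = -14447 - 77 = -14524$)
$M - 2 \left(-55 - 41\right) = -14524 - 2 \left(-55 - 41\right) = -14524 - -192 = -14524 + 192 = -14332$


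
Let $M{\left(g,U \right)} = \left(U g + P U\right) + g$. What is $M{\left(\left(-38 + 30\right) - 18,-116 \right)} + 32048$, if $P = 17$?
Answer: $33066$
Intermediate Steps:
$M{\left(g,U \right)} = g + 17 U + U g$ ($M{\left(g,U \right)} = \left(U g + 17 U\right) + g = \left(17 U + U g\right) + g = g + 17 U + U g$)
$M{\left(\left(-38 + 30\right) - 18,-116 \right)} + 32048 = \left(\left(\left(-38 + 30\right) - 18\right) + 17 \left(-116\right) - 116 \left(\left(-38 + 30\right) - 18\right)\right) + 32048 = \left(\left(-8 - 18\right) - 1972 - 116 \left(-8 - 18\right)\right) + 32048 = \left(-26 - 1972 - -3016\right) + 32048 = \left(-26 - 1972 + 3016\right) + 32048 = 1018 + 32048 = 33066$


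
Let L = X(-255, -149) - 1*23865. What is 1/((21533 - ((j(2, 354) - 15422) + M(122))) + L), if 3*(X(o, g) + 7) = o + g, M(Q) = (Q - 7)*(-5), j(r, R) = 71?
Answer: 3/40357 ≈ 7.4337e-5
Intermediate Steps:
M(Q) = 35 - 5*Q (M(Q) = (-7 + Q)*(-5) = 35 - 5*Q)
X(o, g) = -7 + g/3 + o/3 (X(o, g) = -7 + (o + g)/3 = -7 + (g + o)/3 = -7 + (g/3 + o/3) = -7 + g/3 + o/3)
L = -72020/3 (L = (-7 + (⅓)*(-149) + (⅓)*(-255)) - 1*23865 = (-7 - 149/3 - 85) - 23865 = -425/3 - 23865 = -72020/3 ≈ -24007.)
1/((21533 - ((j(2, 354) - 15422) + M(122))) + L) = 1/((21533 - ((71 - 15422) + (35 - 5*122))) - 72020/3) = 1/((21533 - (-15351 + (35 - 610))) - 72020/3) = 1/((21533 - (-15351 - 575)) - 72020/3) = 1/((21533 - 1*(-15926)) - 72020/3) = 1/((21533 + 15926) - 72020/3) = 1/(37459 - 72020/3) = 1/(40357/3) = 3/40357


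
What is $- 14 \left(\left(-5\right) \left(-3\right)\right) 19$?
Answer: $-3990$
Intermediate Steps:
$- 14 \left(\left(-5\right) \left(-3\right)\right) 19 = \left(-14\right) 15 \cdot 19 = \left(-210\right) 19 = -3990$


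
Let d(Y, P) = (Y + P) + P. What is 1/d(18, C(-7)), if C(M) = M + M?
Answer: -⅒ ≈ -0.10000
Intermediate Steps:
C(M) = 2*M
d(Y, P) = Y + 2*P (d(Y, P) = (P + Y) + P = Y + 2*P)
1/d(18, C(-7)) = 1/(18 + 2*(2*(-7))) = 1/(18 + 2*(-14)) = 1/(18 - 28) = 1/(-10) = -⅒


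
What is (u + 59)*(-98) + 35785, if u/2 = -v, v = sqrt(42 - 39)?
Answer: 30003 + 196*sqrt(3) ≈ 30342.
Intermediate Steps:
v = sqrt(3) ≈ 1.7320
u = -2*sqrt(3) (u = 2*(-sqrt(3)) = -2*sqrt(3) ≈ -3.4641)
(u + 59)*(-98) + 35785 = (-2*sqrt(3) + 59)*(-98) + 35785 = (59 - 2*sqrt(3))*(-98) + 35785 = (-5782 + 196*sqrt(3)) + 35785 = 30003 + 196*sqrt(3)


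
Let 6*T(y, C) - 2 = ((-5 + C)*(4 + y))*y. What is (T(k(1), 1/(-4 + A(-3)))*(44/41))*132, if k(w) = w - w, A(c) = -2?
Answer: 1936/41 ≈ 47.219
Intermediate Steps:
k(w) = 0
T(y, C) = 1/3 + y*(-5 + C)*(4 + y)/6 (T(y, C) = 1/3 + (((-5 + C)*(4 + y))*y)/6 = 1/3 + (y*(-5 + C)*(4 + y))/6 = 1/3 + y*(-5 + C)*(4 + y)/6)
(T(k(1), 1/(-4 + A(-3)))*(44/41))*132 = ((1/3 - 10/3*0 - 5/6*0**2 + (1/6)*0**2/(-4 - 2) + (2/3)*0/(-4 - 2))*(44/41))*132 = ((1/3 + 0 - 5/6*0 + (1/6)*0/(-6) + (2/3)*0/(-6))*(44*(1/41)))*132 = ((1/3 + 0 + 0 + (1/6)*(-1/6)*0 + (2/3)*(-1/6)*0)*(44/41))*132 = ((1/3 + 0 + 0 + 0 + 0)*(44/41))*132 = ((1/3)*(44/41))*132 = (44/123)*132 = 1936/41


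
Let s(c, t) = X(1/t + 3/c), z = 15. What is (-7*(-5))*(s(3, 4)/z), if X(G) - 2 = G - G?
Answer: 14/3 ≈ 4.6667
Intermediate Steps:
X(G) = 2 (X(G) = 2 + (G - G) = 2 + 0 = 2)
s(c, t) = 2
(-7*(-5))*(s(3, 4)/z) = (-7*(-5))*(2/15) = 35*(2*(1/15)) = 35*(2/15) = 14/3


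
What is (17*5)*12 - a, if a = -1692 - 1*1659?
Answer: 4371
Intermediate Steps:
a = -3351 (a = -1692 - 1659 = -3351)
(17*5)*12 - a = (17*5)*12 - 1*(-3351) = 85*12 + 3351 = 1020 + 3351 = 4371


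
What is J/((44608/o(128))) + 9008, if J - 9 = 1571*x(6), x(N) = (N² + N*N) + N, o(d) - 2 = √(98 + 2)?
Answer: 100824857/11152 ≈ 9041.0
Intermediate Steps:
o(d) = 12 (o(d) = 2 + √(98 + 2) = 2 + √100 = 2 + 10 = 12)
x(N) = N + 2*N² (x(N) = (N² + N²) + N = 2*N² + N = N + 2*N²)
J = 122547 (J = 9 + 1571*(6*(1 + 2*6)) = 9 + 1571*(6*(1 + 12)) = 9 + 1571*(6*13) = 9 + 1571*78 = 9 + 122538 = 122547)
J/((44608/o(128))) + 9008 = 122547/((44608/12)) + 9008 = 122547/((44608*(1/12))) + 9008 = 122547/(11152/3) + 9008 = 122547*(3/11152) + 9008 = 367641/11152 + 9008 = 100824857/11152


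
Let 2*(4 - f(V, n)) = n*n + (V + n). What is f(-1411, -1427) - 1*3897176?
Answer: -9827835/2 ≈ -4.9139e+6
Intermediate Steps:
f(V, n) = 4 - V/2 - n/2 - n²/2 (f(V, n) = 4 - (n*n + (V + n))/2 = 4 - (n² + (V + n))/2 = 4 - (V + n + n²)/2 = 4 + (-V/2 - n/2 - n²/2) = 4 - V/2 - n/2 - n²/2)
f(-1411, -1427) - 1*3897176 = (4 - ½*(-1411) - ½*(-1427) - ½*(-1427)²) - 1*3897176 = (4 + 1411/2 + 1427/2 - ½*2036329) - 3897176 = (4 + 1411/2 + 1427/2 - 2036329/2) - 3897176 = -2033483/2 - 3897176 = -9827835/2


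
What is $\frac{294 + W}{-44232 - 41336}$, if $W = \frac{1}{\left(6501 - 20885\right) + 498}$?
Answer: $- \frac{4082483}{1188197248} \approx -0.0034359$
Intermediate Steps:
$W = - \frac{1}{13886}$ ($W = \frac{1}{\left(6501 - 20885\right) + 498} = \frac{1}{-14384 + 498} = \frac{1}{-13886} = - \frac{1}{13886} \approx -7.2015 \cdot 10^{-5}$)
$\frac{294 + W}{-44232 - 41336} = \frac{294 - \frac{1}{13886}}{-44232 - 41336} = \frac{4082483}{13886 \left(-85568\right)} = \frac{4082483}{13886} \left(- \frac{1}{85568}\right) = - \frac{4082483}{1188197248}$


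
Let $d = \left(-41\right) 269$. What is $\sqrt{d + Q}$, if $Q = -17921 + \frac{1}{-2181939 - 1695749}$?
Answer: $\frac{i \sqrt{108826409831896622}}{1938844} \approx 170.15 i$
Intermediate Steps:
$d = -11029$
$Q = - \frac{69492046649}{3877688}$ ($Q = -17921 + \frac{1}{-3877688} = -17921 - \frac{1}{3877688} = - \frac{69492046649}{3877688} \approx -17921.0$)
$\sqrt{d + Q} = \sqrt{-11029 - \frac{69492046649}{3877688}} = \sqrt{- \frac{112259067601}{3877688}} = \frac{i \sqrt{108826409831896622}}{1938844}$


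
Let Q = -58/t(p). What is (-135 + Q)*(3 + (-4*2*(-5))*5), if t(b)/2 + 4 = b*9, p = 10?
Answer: -2362717/86 ≈ -27473.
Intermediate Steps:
t(b) = -8 + 18*b (t(b) = -8 + 2*(b*9) = -8 + 2*(9*b) = -8 + 18*b)
Q = -29/86 (Q = -58/(-8 + 18*10) = -58/(-8 + 180) = -58/172 = -58*1/172 = -29/86 ≈ -0.33721)
(-135 + Q)*(3 + (-4*2*(-5))*5) = (-135 - 29/86)*(3 + (-4*2*(-5))*5) = -11639*(3 - 8*(-5)*5)/86 = -11639*(3 + 40*5)/86 = -11639*(3 + 200)/86 = -11639/86*203 = -2362717/86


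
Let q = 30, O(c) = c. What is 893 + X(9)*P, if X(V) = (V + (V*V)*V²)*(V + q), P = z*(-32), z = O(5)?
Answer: -40995907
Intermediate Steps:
z = 5
P = -160 (P = 5*(-32) = -160)
X(V) = (30 + V)*(V + V⁴) (X(V) = (V + (V*V)*V²)*(V + 30) = (V + V²*V²)*(30 + V) = (V + V⁴)*(30 + V) = (30 + V)*(V + V⁴))
893 + X(9)*P = 893 + (9*(30 + 9 + 9⁴ + 30*9³))*(-160) = 893 + (9*(30 + 9 + 6561 + 30*729))*(-160) = 893 + (9*(30 + 9 + 6561 + 21870))*(-160) = 893 + (9*28470)*(-160) = 893 + 256230*(-160) = 893 - 40996800 = -40995907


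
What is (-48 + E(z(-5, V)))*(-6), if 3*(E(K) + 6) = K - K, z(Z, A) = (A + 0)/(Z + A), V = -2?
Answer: 324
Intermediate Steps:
z(Z, A) = A/(A + Z)
E(K) = -6 (E(K) = -6 + (K - K)/3 = -6 + (⅓)*0 = -6 + 0 = -6)
(-48 + E(z(-5, V)))*(-6) = (-48 - 6)*(-6) = -54*(-6) = 324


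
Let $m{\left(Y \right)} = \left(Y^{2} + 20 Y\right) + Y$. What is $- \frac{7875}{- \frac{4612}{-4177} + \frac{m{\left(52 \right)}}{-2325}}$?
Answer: $\frac{76478259375}{5132992} \approx 14899.0$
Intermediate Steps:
$m{\left(Y \right)} = Y^{2} + 21 Y$
$- \frac{7875}{- \frac{4612}{-4177} + \frac{m{\left(52 \right)}}{-2325}} = - \frac{7875}{- \frac{4612}{-4177} + \frac{52 \left(21 + 52\right)}{-2325}} = - \frac{7875}{\left(-4612\right) \left(- \frac{1}{4177}\right) + 52 \cdot 73 \left(- \frac{1}{2325}\right)} = - \frac{7875}{\frac{4612}{4177} + 3796 \left(- \frac{1}{2325}\right)} = - \frac{7875}{\frac{4612}{4177} - \frac{3796}{2325}} = - \frac{7875}{- \frac{5132992}{9711525}} = \left(-7875\right) \left(- \frac{9711525}{5132992}\right) = \frac{76478259375}{5132992}$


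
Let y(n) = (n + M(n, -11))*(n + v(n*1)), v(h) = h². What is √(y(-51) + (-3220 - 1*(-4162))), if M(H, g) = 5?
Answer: I*√116358 ≈ 341.11*I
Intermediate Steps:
y(n) = (5 + n)*(n + n²) (y(n) = (n + 5)*(n + (n*1)²) = (5 + n)*(n + n²))
√(y(-51) + (-3220 - 1*(-4162))) = √(-51*(5 + (-51)² + 6*(-51)) + (-3220 - 1*(-4162))) = √(-51*(5 + 2601 - 306) + (-3220 + 4162)) = √(-51*2300 + 942) = √(-117300 + 942) = √(-116358) = I*√116358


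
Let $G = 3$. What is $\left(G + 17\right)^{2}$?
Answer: $400$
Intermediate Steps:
$\left(G + 17\right)^{2} = \left(3 + 17\right)^{2} = 20^{2} = 400$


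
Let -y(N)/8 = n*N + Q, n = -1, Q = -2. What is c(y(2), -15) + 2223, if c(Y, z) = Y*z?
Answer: 1743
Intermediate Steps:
y(N) = 16 + 8*N (y(N) = -8*(-N - 2) = -8*(-2 - N) = 16 + 8*N)
c(y(2), -15) + 2223 = (16 + 8*2)*(-15) + 2223 = (16 + 16)*(-15) + 2223 = 32*(-15) + 2223 = -480 + 2223 = 1743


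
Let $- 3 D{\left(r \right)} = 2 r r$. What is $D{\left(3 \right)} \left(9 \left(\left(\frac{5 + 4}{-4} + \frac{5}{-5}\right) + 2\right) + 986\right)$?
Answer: $- \frac{11697}{2} \approx -5848.5$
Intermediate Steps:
$D{\left(r \right)} = - \frac{2 r^{2}}{3}$ ($D{\left(r \right)} = - \frac{2 r r}{3} = - \frac{2 r^{2}}{3}$)
$D{\left(3 \right)} \left(9 \left(\left(\frac{5 + 4}{-4} + \frac{5}{-5}\right) + 2\right) + 986\right) = - \frac{2 \cdot 3^{2}}{3} \left(9 \left(\left(\frac{5 + 4}{-4} + \frac{5}{-5}\right) + 2\right) + 986\right) = \left(- \frac{2}{3}\right) 9 \left(9 \left(\left(9 \left(- \frac{1}{4}\right) + 5 \left(- \frac{1}{5}\right)\right) + 2\right) + 986\right) = - 6 \left(9 \left(\left(- \frac{9}{4} - 1\right) + 2\right) + 986\right) = - 6 \left(9 \left(- \frac{13}{4} + 2\right) + 986\right) = - 6 \left(9 \left(- \frac{5}{4}\right) + 986\right) = - 6 \left(- \frac{45}{4} + 986\right) = \left(-6\right) \frac{3899}{4} = - \frac{11697}{2}$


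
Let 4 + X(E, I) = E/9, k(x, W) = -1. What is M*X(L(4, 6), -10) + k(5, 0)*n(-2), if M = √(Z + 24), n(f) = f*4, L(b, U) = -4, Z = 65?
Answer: 8 - 40*√89/9 ≈ -33.929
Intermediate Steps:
X(E, I) = -4 + E/9
n(f) = 4*f
M = √89 (M = √(65 + 24) = √89 ≈ 9.4340)
M*X(L(4, 6), -10) + k(5, 0)*n(-2) = √89*(-4 + (⅑)*(-4)) - 4*(-2) = √89*(-4 - 4/9) - 1*(-8) = √89*(-40/9) + 8 = -40*√89/9 + 8 = 8 - 40*√89/9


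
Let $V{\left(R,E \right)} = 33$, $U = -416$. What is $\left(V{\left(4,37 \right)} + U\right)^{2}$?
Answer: $146689$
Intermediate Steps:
$\left(V{\left(4,37 \right)} + U\right)^{2} = \left(33 - 416\right)^{2} = \left(-383\right)^{2} = 146689$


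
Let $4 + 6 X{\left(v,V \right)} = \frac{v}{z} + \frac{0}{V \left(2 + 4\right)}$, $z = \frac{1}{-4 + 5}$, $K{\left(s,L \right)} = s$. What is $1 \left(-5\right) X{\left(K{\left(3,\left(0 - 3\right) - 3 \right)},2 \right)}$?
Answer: $\frac{5}{6} \approx 0.83333$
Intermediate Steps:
$z = 1$ ($z = 1^{-1} = 1$)
$X{\left(v,V \right)} = - \frac{2}{3} + \frac{v}{6}$ ($X{\left(v,V \right)} = - \frac{2}{3} + \frac{\frac{v}{1} + \frac{0}{V \left(2 + 4\right)}}{6} = - \frac{2}{3} + \frac{v 1 + \frac{0}{V 6}}{6} = - \frac{2}{3} + \frac{v + \frac{0}{6 V}}{6} = - \frac{2}{3} + \frac{v + 0 \frac{1}{6 V}}{6} = - \frac{2}{3} + \frac{v + 0}{6} = - \frac{2}{3} + \frac{v}{6}$)
$1 \left(-5\right) X{\left(K{\left(3,\left(0 - 3\right) - 3 \right)},2 \right)} = 1 \left(-5\right) \left(- \frac{2}{3} + \frac{1}{6} \cdot 3\right) = - 5 \left(- \frac{2}{3} + \frac{1}{2}\right) = \left(-5\right) \left(- \frac{1}{6}\right) = \frac{5}{6}$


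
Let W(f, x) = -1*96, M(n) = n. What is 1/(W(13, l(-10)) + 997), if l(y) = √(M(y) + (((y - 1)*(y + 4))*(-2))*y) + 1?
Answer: 1/901 ≈ 0.0011099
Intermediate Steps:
l(y) = 1 + √(y - 2*y*(-1 + y)*(4 + y)) (l(y) = √(y + (((y - 1)*(y + 4))*(-2))*y) + 1 = √(y + (((-1 + y)*(4 + y))*(-2))*y) + 1 = √(y + (-2*(-1 + y)*(4 + y))*y) + 1 = √(y - 2*y*(-1 + y)*(4 + y)) + 1 = 1 + √(y - 2*y*(-1 + y)*(4 + y)))
W(f, x) = -96
1/(W(13, l(-10)) + 997) = 1/(-96 + 997) = 1/901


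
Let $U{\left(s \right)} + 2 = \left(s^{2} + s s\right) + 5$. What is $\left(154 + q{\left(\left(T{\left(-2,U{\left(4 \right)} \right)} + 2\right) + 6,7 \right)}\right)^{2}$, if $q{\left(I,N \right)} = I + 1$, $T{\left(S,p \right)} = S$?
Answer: $25921$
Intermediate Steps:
$U{\left(s \right)} = 3 + 2 s^{2}$ ($U{\left(s \right)} = -2 + \left(\left(s^{2} + s s\right) + 5\right) = -2 + \left(\left(s^{2} + s^{2}\right) + 5\right) = -2 + \left(2 s^{2} + 5\right) = -2 + \left(5 + 2 s^{2}\right) = 3 + 2 s^{2}$)
$q{\left(I,N \right)} = 1 + I$
$\left(154 + q{\left(\left(T{\left(-2,U{\left(4 \right)} \right)} + 2\right) + 6,7 \right)}\right)^{2} = \left(154 + \left(1 + \left(\left(-2 + 2\right) + 6\right)\right)\right)^{2} = \left(154 + \left(1 + \left(0 + 6\right)\right)\right)^{2} = \left(154 + \left(1 + 6\right)\right)^{2} = \left(154 + 7\right)^{2} = 161^{2} = 25921$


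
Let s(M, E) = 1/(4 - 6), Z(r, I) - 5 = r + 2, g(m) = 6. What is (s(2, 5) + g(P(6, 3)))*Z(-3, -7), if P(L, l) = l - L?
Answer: 22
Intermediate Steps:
Z(r, I) = 7 + r (Z(r, I) = 5 + (r + 2) = 5 + (2 + r) = 7 + r)
s(M, E) = -½ (s(M, E) = 1/(-2) = -½)
(s(2, 5) + g(P(6, 3)))*Z(-3, -7) = (-½ + 6)*(7 - 3) = (11/2)*4 = 22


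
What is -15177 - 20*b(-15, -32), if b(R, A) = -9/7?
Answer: -106059/7 ≈ -15151.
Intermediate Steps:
b(R, A) = -9/7 (b(R, A) = -9*⅐ = -9/7)
-15177 - 20*b(-15, -32) = -15177 - 20*(-9)/7 = -15177 - 1*(-180/7) = -15177 + 180/7 = -106059/7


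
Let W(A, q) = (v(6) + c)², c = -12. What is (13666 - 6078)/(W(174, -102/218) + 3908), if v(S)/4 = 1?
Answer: 1897/993 ≈ 1.9104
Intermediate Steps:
v(S) = 4 (v(S) = 4*1 = 4)
W(A, q) = 64 (W(A, q) = (4 - 12)² = (-8)² = 64)
(13666 - 6078)/(W(174, -102/218) + 3908) = (13666 - 6078)/(64 + 3908) = 7588/3972 = 7588*(1/3972) = 1897/993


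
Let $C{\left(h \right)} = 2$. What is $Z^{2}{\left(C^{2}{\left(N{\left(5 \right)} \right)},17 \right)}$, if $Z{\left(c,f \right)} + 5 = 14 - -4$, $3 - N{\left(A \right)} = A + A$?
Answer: $169$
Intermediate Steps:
$N{\left(A \right)} = 3 - 2 A$ ($N{\left(A \right)} = 3 - \left(A + A\right) = 3 - 2 A$)
$Z{\left(c,f \right)} = 13$ ($Z{\left(c,f \right)} = -5 + \left(14 - -4\right) = -5 + \left(14 + 4\right) = -5 + 18 = 13$)
$Z^{2}{\left(C^{2}{\left(N{\left(5 \right)} \right)},17 \right)} = 13^{2} = 169$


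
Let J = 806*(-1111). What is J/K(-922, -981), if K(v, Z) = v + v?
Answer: 447733/922 ≈ 485.61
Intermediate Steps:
K(v, Z) = 2*v
J = -895466
J/K(-922, -981) = -895466/(2*(-922)) = -895466/(-1844) = -895466*(-1/1844) = 447733/922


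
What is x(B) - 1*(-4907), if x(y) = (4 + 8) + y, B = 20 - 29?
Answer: 4910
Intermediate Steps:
B = -9
x(y) = 12 + y
x(B) - 1*(-4907) = (12 - 9) - 1*(-4907) = 3 + 4907 = 4910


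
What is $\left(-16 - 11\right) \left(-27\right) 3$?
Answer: $2187$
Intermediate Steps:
$\left(-16 - 11\right) \left(-27\right) 3 = \left(-27\right) \left(-27\right) 3 = 729 \cdot 3 = 2187$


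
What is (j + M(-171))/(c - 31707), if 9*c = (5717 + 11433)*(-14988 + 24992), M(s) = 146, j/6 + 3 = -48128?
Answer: -2597760/171283237 ≈ -0.015166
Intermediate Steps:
j = -288786 (j = -18 + 6*(-48128) = -18 - 288768 = -288786)
c = 171568600/9 (c = ((5717 + 11433)*(-14988 + 24992))/9 = (17150*10004)/9 = (⅑)*171568600 = 171568600/9 ≈ 1.9063e+7)
(j + M(-171))/(c - 31707) = (-288786 + 146)/(171568600/9 - 31707) = -288640/171283237/9 = -288640*9/171283237 = -2597760/171283237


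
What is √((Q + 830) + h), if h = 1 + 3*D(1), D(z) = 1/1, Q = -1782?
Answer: 2*I*√237 ≈ 30.79*I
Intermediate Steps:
D(z) = 1
h = 4 (h = 1 + 3*1 = 1 + 3 = 4)
√((Q + 830) + h) = √((-1782 + 830) + 4) = √(-952 + 4) = √(-948) = 2*I*√237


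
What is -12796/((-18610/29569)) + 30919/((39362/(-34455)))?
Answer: -2466148049981/366263410 ≈ -6733.3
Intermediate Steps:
-12796/((-18610/29569)) + 30919/((39362/(-34455))) = -12796/((-18610*1/29569)) + 30919/((39362*(-1/34455))) = -12796/(-18610/29569) + 30919/(-39362/34455) = -12796*(-29569/18610) + 30919*(-34455/39362) = 189182462/9305 - 1065314145/39362 = -2466148049981/366263410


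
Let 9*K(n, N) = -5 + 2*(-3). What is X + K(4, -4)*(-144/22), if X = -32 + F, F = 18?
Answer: -6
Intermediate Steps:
K(n, N) = -11/9 (K(n, N) = (-5 + 2*(-3))/9 = (-5 - 6)/9 = (⅑)*(-11) = -11/9)
X = -14 (X = -32 + 18 = -14)
X + K(4, -4)*(-144/22) = -14 - (-176)/22 = -14 - 11/9*(-72/11) = -14 + 8 = -6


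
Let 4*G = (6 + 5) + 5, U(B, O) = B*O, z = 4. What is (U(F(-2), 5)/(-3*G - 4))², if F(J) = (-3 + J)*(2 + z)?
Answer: 5625/64 ≈ 87.891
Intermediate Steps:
F(J) = -18 + 6*J (F(J) = (-3 + J)*(2 + 4) = (-3 + J)*6 = -18 + 6*J)
G = 4 (G = ((6 + 5) + 5)/4 = (11 + 5)/4 = (¼)*16 = 4)
(U(F(-2), 5)/(-3*G - 4))² = (((-18 + 6*(-2))*5)/(-3*4 - 4))² = (((-18 - 12)*5)/(-12 - 4))² = (-30*5/(-16))² = (-150*(-1/16))² = (75/8)² = 5625/64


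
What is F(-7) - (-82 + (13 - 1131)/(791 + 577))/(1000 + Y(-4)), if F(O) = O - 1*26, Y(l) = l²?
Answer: -22876505/694944 ≈ -32.918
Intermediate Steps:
F(O) = -26 + O (F(O) = O - 26 = -26 + O)
F(-7) - (-82 + (13 - 1131)/(791 + 577))/(1000 + Y(-4)) = (-26 - 7) - (-82 + (13 - 1131)/(791 + 577))/(1000 + (-4)²) = -33 - (-82 - 1118/1368)/(1000 + 16) = -33 - (-82 - 1118*1/1368)/1016 = -33 - (-82 - 559/684)/1016 = -33 - (-56647)/(684*1016) = -33 - 1*(-56647/694944) = -33 + 56647/694944 = -22876505/694944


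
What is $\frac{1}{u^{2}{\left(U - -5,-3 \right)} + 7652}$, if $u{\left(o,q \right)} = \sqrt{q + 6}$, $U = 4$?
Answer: $\frac{1}{7655} \approx 0.00013063$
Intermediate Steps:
$u{\left(o,q \right)} = \sqrt{6 + q}$
$\frac{1}{u^{2}{\left(U - -5,-3 \right)} + 7652} = \frac{1}{\left(\sqrt{6 - 3}\right)^{2} + 7652} = \frac{1}{\left(\sqrt{3}\right)^{2} + 7652} = \frac{1}{3 + 7652} = \frac{1}{7655}$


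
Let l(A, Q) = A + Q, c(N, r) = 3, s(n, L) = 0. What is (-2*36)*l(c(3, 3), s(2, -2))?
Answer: -216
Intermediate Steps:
(-2*36)*l(c(3, 3), s(2, -2)) = (-2*36)*(3 + 0) = -72*3 = -216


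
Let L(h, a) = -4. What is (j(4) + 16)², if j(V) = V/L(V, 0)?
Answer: 225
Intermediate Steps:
j(V) = -V/4 (j(V) = V/(-4) = V*(-¼) = -V/4)
(j(4) + 16)² = (-¼*4 + 16)² = (-1 + 16)² = 15² = 225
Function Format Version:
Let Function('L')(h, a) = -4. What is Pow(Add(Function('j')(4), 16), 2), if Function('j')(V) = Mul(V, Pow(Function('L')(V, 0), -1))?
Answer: 225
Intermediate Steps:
Function('j')(V) = Mul(Rational(-1, 4), V) (Function('j')(V) = Mul(V, Pow(-4, -1)) = Mul(V, Rational(-1, 4)) = Mul(Rational(-1, 4), V))
Pow(Add(Function('j')(4), 16), 2) = Pow(Add(Mul(Rational(-1, 4), 4), 16), 2) = Pow(Add(-1, 16), 2) = Pow(15, 2) = 225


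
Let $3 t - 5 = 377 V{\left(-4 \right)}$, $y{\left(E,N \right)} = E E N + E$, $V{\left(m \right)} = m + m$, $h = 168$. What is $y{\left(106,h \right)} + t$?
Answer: $\frac{5660251}{3} \approx 1.8868 \cdot 10^{6}$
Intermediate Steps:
$V{\left(m \right)} = 2 m$
$y{\left(E,N \right)} = E + N E^{2}$ ($y{\left(E,N \right)} = E^{2} N + E = N E^{2} + E = E + N E^{2}$)
$t = - \frac{3011}{3}$ ($t = \frac{5}{3} + \frac{377 \cdot 2 \left(-4\right)}{3} = \frac{5}{3} + \frac{377 \left(-8\right)}{3} = \frac{5}{3} + \frac{1}{3} \left(-3016\right) = \frac{5}{3} - \frac{3016}{3} = - \frac{3011}{3} \approx -1003.7$)
$y{\left(106,h \right)} + t = 106 \left(1 + 106 \cdot 168\right) - \frac{3011}{3} = 106 \left(1 + 17808\right) - \frac{3011}{3} = 106 \cdot 17809 - \frac{3011}{3} = 1887754 - \frac{3011}{3} = \frac{5660251}{3}$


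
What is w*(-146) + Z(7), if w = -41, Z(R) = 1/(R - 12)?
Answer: 29929/5 ≈ 5985.8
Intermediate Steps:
Z(R) = 1/(-12 + R)
w*(-146) + Z(7) = -41*(-146) + 1/(-12 + 7) = 5986 + 1/(-5) = 5986 - ⅕ = 29929/5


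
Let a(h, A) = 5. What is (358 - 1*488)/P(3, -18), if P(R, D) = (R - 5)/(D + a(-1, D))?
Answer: -845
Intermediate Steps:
P(R, D) = (-5 + R)/(5 + D) (P(R, D) = (R - 5)/(D + 5) = (-5 + R)/(5 + D))
(358 - 1*488)/P(3, -18) = (358 - 1*488)/(((-5 + 3)/(5 - 18))) = (358 - 488)/((-2/(-13))) = -130/((-1/13*(-2))) = -130/2/13 = -130*13/2 = -845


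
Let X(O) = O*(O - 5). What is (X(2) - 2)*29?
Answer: -232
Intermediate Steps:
X(O) = O*(-5 + O)
(X(2) - 2)*29 = (2*(-5 + 2) - 2)*29 = (2*(-3) - 2)*29 = (-6 - 2)*29 = -8*29 = -232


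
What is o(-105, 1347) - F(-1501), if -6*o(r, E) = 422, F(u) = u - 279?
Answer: 5129/3 ≈ 1709.7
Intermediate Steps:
F(u) = -279 + u
o(r, E) = -211/3 (o(r, E) = -⅙*422 = -211/3)
o(-105, 1347) - F(-1501) = -211/3 - (-279 - 1501) = -211/3 - 1*(-1780) = -211/3 + 1780 = 5129/3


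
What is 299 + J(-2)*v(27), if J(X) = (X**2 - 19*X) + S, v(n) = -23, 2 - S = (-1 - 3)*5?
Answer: -1173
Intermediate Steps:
S = 22 (S = 2 - (-1 - 3)*5 = 2 - (-4)*5 = 2 - 1*(-20) = 2 + 20 = 22)
J(X) = 22 + X**2 - 19*X (J(X) = (X**2 - 19*X) + 22 = 22 + X**2 - 19*X)
299 + J(-2)*v(27) = 299 + (22 + (-2)**2 - 19*(-2))*(-23) = 299 + (22 + 4 + 38)*(-23) = 299 + 64*(-23) = 299 - 1472 = -1173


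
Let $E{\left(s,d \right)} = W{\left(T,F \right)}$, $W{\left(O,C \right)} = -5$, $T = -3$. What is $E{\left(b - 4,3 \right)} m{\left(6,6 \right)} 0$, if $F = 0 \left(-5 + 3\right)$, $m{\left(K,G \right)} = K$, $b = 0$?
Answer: $0$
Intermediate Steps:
$F = 0$ ($F = 0 \left(-2\right) = 0$)
$E{\left(s,d \right)} = -5$
$E{\left(b - 4,3 \right)} m{\left(6,6 \right)} 0 = \left(-5\right) 6 \cdot 0 = \left(-30\right) 0 = 0$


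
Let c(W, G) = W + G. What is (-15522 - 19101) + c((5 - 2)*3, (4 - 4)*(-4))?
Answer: -34614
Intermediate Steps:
c(W, G) = G + W
(-15522 - 19101) + c((5 - 2)*3, (4 - 4)*(-4)) = (-15522 - 19101) + ((4 - 4)*(-4) + (5 - 2)*3) = -34623 + (0*(-4) + 3*3) = -34623 + (0 + 9) = -34623 + 9 = -34614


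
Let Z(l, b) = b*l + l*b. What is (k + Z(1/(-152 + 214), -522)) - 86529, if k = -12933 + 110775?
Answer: 350181/31 ≈ 11296.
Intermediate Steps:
k = 97842
Z(l, b) = 2*b*l (Z(l, b) = b*l + b*l = 2*b*l)
(k + Z(1/(-152 + 214), -522)) - 86529 = (97842 + 2*(-522)/(-152 + 214)) - 86529 = (97842 + 2*(-522)/62) - 86529 = (97842 + 2*(-522)*(1/62)) - 86529 = (97842 - 522/31) - 86529 = 3032580/31 - 86529 = 350181/31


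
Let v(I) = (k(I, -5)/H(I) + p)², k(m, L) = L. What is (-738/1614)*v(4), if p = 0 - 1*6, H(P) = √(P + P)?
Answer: -38499/2152 - 1845*√2/269 ≈ -27.590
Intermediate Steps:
H(P) = √2*√P (H(P) = √(2*P) = √2*√P)
p = -6 (p = 0 - 6 = -6)
v(I) = (-6 - 5*√2/(2*√I))² (v(I) = (-5*√2/(2*√I) - 6)² = (-6 - 5*√2/(2*√I))²)
(-738/1614)*v(4) = (-738/1614)*((½)*(5 + 6*√2*√4)²/4) = (-738*1/1614)*((½)*(¼)*(5 + 6*√2*2)²) = -123*(5 + 12*√2)²/(538*4) = -123*(5 + 12*√2)²/2152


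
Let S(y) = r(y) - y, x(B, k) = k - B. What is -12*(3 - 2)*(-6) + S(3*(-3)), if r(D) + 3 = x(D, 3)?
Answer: 90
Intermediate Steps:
r(D) = -D (r(D) = -3 + (3 - D) = -D)
S(y) = -2*y (S(y) = -y - y = -2*y)
-12*(3 - 2)*(-6) + S(3*(-3)) = -12*(3 - 2)*(-6) - 6*(-3) = -12*(-6) - 2*(-9) = -12*(-6) + 18 = 72 + 18 = 90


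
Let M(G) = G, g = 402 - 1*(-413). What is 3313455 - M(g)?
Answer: 3312640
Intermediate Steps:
g = 815 (g = 402 + 413 = 815)
3313455 - M(g) = 3313455 - 1*815 = 3313455 - 815 = 3312640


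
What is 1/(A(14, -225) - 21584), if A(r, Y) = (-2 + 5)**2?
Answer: -1/21575 ≈ -4.6350e-5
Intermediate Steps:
A(r, Y) = 9 (A(r, Y) = 3**2 = 9)
1/(A(14, -225) - 21584) = 1/(9 - 21584) = 1/(-21575) = -1/21575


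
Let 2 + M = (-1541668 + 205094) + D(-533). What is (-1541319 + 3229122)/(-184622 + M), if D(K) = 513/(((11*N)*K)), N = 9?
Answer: -3298529663/2972927977 ≈ -1.1095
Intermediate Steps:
D(K) = 57/(11*K) (D(K) = 513/(((11*9)*K)) = 513/((99*K)) = 513*(1/(99*K)) = 57/(11*K))
M = -7836345145/5863 (M = -2 + ((-1541668 + 205094) + (57/11)/(-533)) = -2 + (-1336574 + (57/11)*(-1/533)) = -2 + (-1336574 - 57/5863) = -2 - 7836333419/5863 = -7836345145/5863 ≈ -1.3366e+6)
(-1541319 + 3229122)/(-184622 + M) = (-1541319 + 3229122)/(-184622 - 7836345145/5863) = 1687803/(-8918783931/5863) = 1687803*(-5863/8918783931) = -3298529663/2972927977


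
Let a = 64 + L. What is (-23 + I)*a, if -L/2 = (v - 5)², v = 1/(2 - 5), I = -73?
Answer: -2048/3 ≈ -682.67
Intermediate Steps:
v = -⅓ (v = 1/(-3) = -⅓ ≈ -0.33333)
L = -512/9 (L = -2*(-⅓ - 5)² = -2*(-16/3)² = -2*256/9 = -512/9 ≈ -56.889)
a = 64/9 (a = 64 - 512/9 = 64/9 ≈ 7.1111)
(-23 + I)*a = (-23 - 73)*(64/9) = -96*64/9 = -2048/3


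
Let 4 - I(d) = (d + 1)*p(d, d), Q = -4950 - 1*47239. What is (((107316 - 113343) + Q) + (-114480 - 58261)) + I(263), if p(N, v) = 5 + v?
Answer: -301705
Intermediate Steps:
Q = -52189 (Q = -4950 - 47239 = -52189)
I(d) = 4 - (1 + d)*(5 + d) (I(d) = 4 - (d + 1)*(5 + d) = 4 - (1 + d)*(5 + d))
(((107316 - 113343) + Q) + (-114480 - 58261)) + I(263) = (((107316 - 113343) - 52189) + (-114480 - 58261)) + (-1 - 1*263 - 1*263*(5 + 263)) = ((-6027 - 52189) - 172741) + (-1 - 263 - 1*263*268) = (-58216 - 172741) + (-1 - 263 - 70484) = -230957 - 70748 = -301705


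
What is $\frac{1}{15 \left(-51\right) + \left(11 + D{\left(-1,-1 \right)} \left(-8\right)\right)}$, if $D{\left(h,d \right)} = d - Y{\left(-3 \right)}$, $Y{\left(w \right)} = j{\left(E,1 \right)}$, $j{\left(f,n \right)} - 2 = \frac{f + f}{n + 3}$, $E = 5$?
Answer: $- \frac{1}{710} \approx -0.0014085$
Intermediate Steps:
$j{\left(f,n \right)} = 2 + \frac{2 f}{3 + n}$ ($j{\left(f,n \right)} = 2 + \frac{f + f}{n + 3} = 2 + \frac{2 f}{3 + n}$)
$Y{\left(w \right)} = \frac{9}{2}$ ($Y{\left(w \right)} = \frac{2 \left(3 + 5 + 1\right)}{3 + 1} = 2 \cdot \frac{1}{4} \cdot 9 = \frac{9}{2}$)
$D{\left(h,d \right)} = - \frac{9}{2} + d$ ($D{\left(h,d \right)} = d - \frac{9}{2} = - \frac{9}{2} + d$)
$\frac{1}{15 \left(-51\right) + \left(11 + D{\left(-1,-1 \right)} \left(-8\right)\right)} = \frac{1}{15 \left(-51\right) + \left(11 + \left(- \frac{9}{2} - 1\right) \left(-8\right)\right)} = \frac{1}{-765 + \left(11 - -44\right)} = \frac{1}{-765 + \left(11 + 44\right)} = \frac{1}{-765 + 55} = \frac{1}{-710} = - \frac{1}{710}$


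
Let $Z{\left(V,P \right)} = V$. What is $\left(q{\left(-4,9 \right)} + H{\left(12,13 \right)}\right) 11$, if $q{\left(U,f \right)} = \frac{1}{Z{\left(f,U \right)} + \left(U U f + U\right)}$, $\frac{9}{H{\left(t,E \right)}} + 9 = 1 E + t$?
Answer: $\frac{14927}{2384} \approx 6.2613$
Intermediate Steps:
$H{\left(t,E \right)} = \frac{9}{-9 + E + t}$ ($H{\left(t,E \right)} = \frac{9}{-9 + \left(1 E + t\right)} = \frac{9}{-9 + \left(E + t\right)} = \frac{9}{-9 + E + t}$)
$q{\left(U,f \right)} = \frac{1}{U + f + f U^{2}}$ ($q{\left(U,f \right)} = \frac{1}{f + \left(U U f + U\right)} = \frac{1}{f + \left(U^{2} f + U\right)} = \frac{1}{f + \left(f U^{2} + U\right)} = \frac{1}{f + \left(U + f U^{2}\right)} = \frac{1}{U + f + f U^{2}}$)
$\left(q{\left(-4,9 \right)} + H{\left(12,13 \right)}\right) 11 = \left(\frac{1}{-4 + 9 + 9 \left(-4\right)^{2}} + \frac{9}{-9 + 13 + 12}\right) 11 = \left(\frac{1}{-4 + 9 + 9 \cdot 16} + \frac{9}{16}\right) 11 = \left(\frac{1}{-4 + 9 + 144} + 9 \cdot \frac{1}{16}\right) 11 = \left(\frac{1}{149} + \frac{9}{16}\right) 11 = \frac{1357}{2384} \cdot 11 = \frac{14927}{2384}$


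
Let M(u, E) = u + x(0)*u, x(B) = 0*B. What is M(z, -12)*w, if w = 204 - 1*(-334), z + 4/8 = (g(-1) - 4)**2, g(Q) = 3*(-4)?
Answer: 137459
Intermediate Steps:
g(Q) = -12
z = 511/2 (z = -1/2 + (-12 - 4)**2 = -1/2 + (-16)**2 = -1/2 + 256 = 511/2 ≈ 255.50)
x(B) = 0
M(u, E) = u (M(u, E) = u + 0*u = u + 0 = u)
w = 538 (w = 204 + 334 = 538)
M(z, -12)*w = (511/2)*538 = 137459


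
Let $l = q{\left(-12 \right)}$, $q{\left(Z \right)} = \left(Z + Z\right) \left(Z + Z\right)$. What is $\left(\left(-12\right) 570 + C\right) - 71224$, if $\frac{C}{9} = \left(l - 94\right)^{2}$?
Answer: $2012852$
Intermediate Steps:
$q{\left(Z \right)} = 4 Z^{2}$ ($q{\left(Z \right)} = 2 Z 2 Z = 4 Z^{2}$)
$l = 576$ ($l = 4 \left(-12\right)^{2} = 4 \cdot 144 = 576$)
$C = 2090916$ ($C = 9 \left(576 - 94\right)^{2} = 9 \cdot 482^{2} = 9 \cdot 232324 = 2090916$)
$\left(\left(-12\right) 570 + C\right) - 71224 = \left(\left(-12\right) 570 + 2090916\right) - 71224 = \left(-6840 + 2090916\right) - 71224 = 2084076 - 71224 = 2012852$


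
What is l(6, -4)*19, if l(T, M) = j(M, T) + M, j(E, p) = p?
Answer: 38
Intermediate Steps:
l(T, M) = M + T (l(T, M) = T + M = M + T)
l(6, -4)*19 = (-4 + 6)*19 = 2*19 = 38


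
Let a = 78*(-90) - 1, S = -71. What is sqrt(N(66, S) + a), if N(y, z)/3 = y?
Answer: I*sqrt(6823) ≈ 82.601*I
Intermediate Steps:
N(y, z) = 3*y
a = -7021 (a = -7020 - 1 = -7021)
sqrt(N(66, S) + a) = sqrt(3*66 - 7021) = sqrt(198 - 7021) = sqrt(-6823) = I*sqrt(6823)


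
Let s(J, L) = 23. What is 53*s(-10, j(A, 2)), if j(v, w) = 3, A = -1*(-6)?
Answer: 1219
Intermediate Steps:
A = 6
53*s(-10, j(A, 2)) = 53*23 = 1219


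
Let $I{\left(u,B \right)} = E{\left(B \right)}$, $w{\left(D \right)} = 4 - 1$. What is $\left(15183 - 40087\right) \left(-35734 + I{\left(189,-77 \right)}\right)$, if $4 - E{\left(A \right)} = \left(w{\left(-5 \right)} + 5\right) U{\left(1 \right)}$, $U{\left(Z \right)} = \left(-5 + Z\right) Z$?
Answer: $889022992$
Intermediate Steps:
$w{\left(D \right)} = 3$
$U{\left(Z \right)} = Z \left(-5 + Z\right)$
$E{\left(A \right)} = 36$ ($E{\left(A \right)} = 4 - \left(3 + 5\right) 1 \left(-5 + 1\right) = 4 - 8 \cdot 1 \left(-4\right) = 4 - 8 \left(-4\right) = 4 - -32 = 4 + 32 = 36$)
$I{\left(u,B \right)} = 36$
$\left(15183 - 40087\right) \left(-35734 + I{\left(189,-77 \right)}\right) = \left(15183 - 40087\right) \left(-35734 + 36\right) = \left(-24904\right) \left(-35698\right) = 889022992$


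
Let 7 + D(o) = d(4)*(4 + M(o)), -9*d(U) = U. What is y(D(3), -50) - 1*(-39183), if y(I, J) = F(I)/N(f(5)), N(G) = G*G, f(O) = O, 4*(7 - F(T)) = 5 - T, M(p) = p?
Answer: 8816204/225 ≈ 39183.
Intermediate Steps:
d(U) = -U/9
F(T) = 23/4 + T/4 (F(T) = 7 - (5 - T)/4 = 7 + (-5/4 + T/4) = 23/4 + T/4)
D(o) = -79/9 - 4*o/9 (D(o) = -7 + (-⅑*4)*(4 + o) = -7 - 4*(4 + o)/9 = -7 + (-16/9 - 4*o/9) = -79/9 - 4*o/9)
N(G) = G²
y(I, J) = 23/100 + I/100 (y(I, J) = (23/4 + I/4)/(5²) = (23/4 + I/4)/25 = (23/4 + I/4)*(1/25) = 23/100 + I/100)
y(D(3), -50) - 1*(-39183) = (23/100 + (-79/9 - 4/9*3)/100) - 1*(-39183) = (23/100 + (-79/9 - 4/3)/100) + 39183 = (23/100 + (1/100)*(-91/9)) + 39183 = (23/100 - 91/900) + 39183 = 29/225 + 39183 = 8816204/225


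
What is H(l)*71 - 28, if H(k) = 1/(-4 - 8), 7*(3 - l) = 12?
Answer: -407/12 ≈ -33.917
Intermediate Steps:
l = 9/7 (l = 3 - ⅐*12 = 3 - 12/7 = 9/7 ≈ 1.2857)
H(k) = -1/12 (H(k) = 1/(-12) = -1/12)
H(l)*71 - 28 = -1/12*71 - 28 = -71/12 - 28 = -407/12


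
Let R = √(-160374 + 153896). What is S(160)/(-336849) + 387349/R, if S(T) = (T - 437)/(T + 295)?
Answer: 277/153266295 - 387349*I*√6478/6478 ≈ 1.8073e-6 - 4812.6*I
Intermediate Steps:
R = I*√6478 (R = √(-6478) = I*√6478 ≈ 80.486*I)
S(T) = (-437 + T)/(295 + T)
S(160)/(-336849) + 387349/R = ((-437 + 160)/(295 + 160))/(-336849) + 387349/((I*√6478)) = (-277/455)*(-1/336849) + 387349*(-I*√6478/6478) = ((1/455)*(-277))*(-1/336849) - 387349*I*√6478/6478 = -277/455*(-1/336849) - 387349*I*√6478/6478 = 277/153266295 - 387349*I*√6478/6478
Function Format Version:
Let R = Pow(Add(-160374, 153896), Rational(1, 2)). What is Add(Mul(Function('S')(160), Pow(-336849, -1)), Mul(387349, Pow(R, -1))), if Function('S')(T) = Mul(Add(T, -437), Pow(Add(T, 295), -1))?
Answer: Add(Rational(277, 153266295), Mul(Rational(-387349, 6478), I, Pow(6478, Rational(1, 2)))) ≈ Add(1.8073e-6, Mul(-4812.6, I))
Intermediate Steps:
R = Mul(I, Pow(6478, Rational(1, 2))) (R = Pow(-6478, Rational(1, 2)) = Mul(I, Pow(6478, Rational(1, 2))) ≈ Mul(80.486, I))
Function('S')(T) = Mul(Pow(Add(295, T), -1), Add(-437, T)) (Function('S')(T) = Mul(Add(-437, T), Pow(Add(295, T), -1)) = Mul(Pow(Add(295, T), -1), Add(-437, T)))
Add(Mul(Function('S')(160), Pow(-336849, -1)), Mul(387349, Pow(R, -1))) = Add(Mul(Mul(Pow(Add(295, 160), -1), Add(-437, 160)), Pow(-336849, -1)), Mul(387349, Pow(Mul(I, Pow(6478, Rational(1, 2))), -1))) = Add(Mul(Mul(Pow(455, -1), -277), Rational(-1, 336849)), Mul(387349, Mul(Rational(-1, 6478), I, Pow(6478, Rational(1, 2))))) = Add(Mul(Mul(Rational(1, 455), -277), Rational(-1, 336849)), Mul(Rational(-387349, 6478), I, Pow(6478, Rational(1, 2)))) = Add(Mul(Rational(-277, 455), Rational(-1, 336849)), Mul(Rational(-387349, 6478), I, Pow(6478, Rational(1, 2)))) = Add(Rational(277, 153266295), Mul(Rational(-387349, 6478), I, Pow(6478, Rational(1, 2))))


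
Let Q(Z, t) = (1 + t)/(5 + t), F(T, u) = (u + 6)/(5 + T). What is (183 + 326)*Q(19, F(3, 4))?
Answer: 4581/25 ≈ 183.24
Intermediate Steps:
F(T, u) = (6 + u)/(5 + T)
Q(Z, t) = (1 + t)/(5 + t)
(183 + 326)*Q(19, F(3, 4)) = (183 + 326)*((1 + (6 + 4)/(5 + 3))/(5 + (6 + 4)/(5 + 3))) = 509*((1 + 10/8)/(5 + 10/8)) = 509*((1 + (⅛)*10)/(5 + (⅛)*10)) = 509*((1 + 5/4)/(5 + 5/4)) = 509*((9/4)/(25/4)) = 509*((4/25)*(9/4)) = 509*(9/25) = 4581/25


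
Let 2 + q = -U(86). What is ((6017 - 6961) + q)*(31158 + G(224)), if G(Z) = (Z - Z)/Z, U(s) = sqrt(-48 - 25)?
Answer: -29475468 - 31158*I*sqrt(73) ≈ -2.9475e+7 - 2.6621e+5*I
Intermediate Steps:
U(s) = I*sqrt(73) (U(s) = sqrt(-73) = I*sqrt(73))
G(Z) = 0 (G(Z) = 0/Z = 0)
q = -2 - I*sqrt(73) ≈ -2.0 - 8.544*I
((6017 - 6961) + q)*(31158 + G(224)) = ((6017 - 6961) + (-2 - I*sqrt(73)))*(31158 + 0) = (-944 + (-2 - I*sqrt(73)))*31158 = (-946 - I*sqrt(73))*31158 = -29475468 - 31158*I*sqrt(73)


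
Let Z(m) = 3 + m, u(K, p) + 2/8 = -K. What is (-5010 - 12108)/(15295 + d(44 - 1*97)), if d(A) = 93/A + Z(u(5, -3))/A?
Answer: -3629016/3242177 ≈ -1.1193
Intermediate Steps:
u(K, p) = -¼ - K
d(A) = 363/(4*A) (d(A) = 93/A + (3 + (-¼ - 1*5))/A = 93/A + (3 + (-¼ - 5))/A = 93/A + (3 - 21/4)/A = 93/A - 9/(4*A) = 363/(4*A))
(-5010 - 12108)/(15295 + d(44 - 1*97)) = (-5010 - 12108)/(15295 + 363/(4*(44 - 1*97))) = -17118/(15295 + 363/(4*(44 - 97))) = -17118/(15295 + (363/4)/(-53)) = -17118/(15295 + (363/4)*(-1/53)) = -17118/(15295 - 363/212) = -17118/3242177/212 = -17118*212/3242177 = -3629016/3242177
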